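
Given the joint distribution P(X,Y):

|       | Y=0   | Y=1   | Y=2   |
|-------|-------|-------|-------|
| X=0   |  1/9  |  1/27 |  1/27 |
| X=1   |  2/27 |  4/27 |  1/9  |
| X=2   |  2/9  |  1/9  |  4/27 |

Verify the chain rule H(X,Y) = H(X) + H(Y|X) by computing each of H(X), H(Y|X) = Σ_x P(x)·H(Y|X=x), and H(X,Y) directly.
H(X) = 1.4866 bits, H(Y|X) = 1.4989 bits, H(X,Y) = 2.9855 bits

Marginal of X (row sums):
  P(X=0) = 1/9 + 1/27 + 1/27 = 5/27
  P(X=1) = 2/27 + 4/27 + 1/9 = 1/3
  P(X=2) = 2/9 + 1/9 + 4/27 = 13/27
H(X) = -[(5/27)·log₂(5/27) + (1/3)·log₂(1/3) + (13/27)·log₂(13/27)]
  = 0.45055 + 0.52832 + 0.50770 = 1.4866 bits

H(Y|X) = Σ_x P(x)·H(Y|X=x):
  X=0: P(X=0) = 5/27, P(Y|X=0) = (3/5, 1/5, 1/5) → H(Y|X=0) = 1.37095
  X=1: P(X=1) = 1/3, P(Y|X=1) = (2/9, 4/9, 1/3) → H(Y|X=1) = 1.53049
  X=2: P(X=2) = 13/27, P(Y|X=2) = (6/13, 3/13, 4/13) → H(Y|X=2) = 1.52623
H(Y|X) = (5/27)·1.37095 + (1/3)·1.53049 + (13/27)·1.52623 = 1.4989 bits

H(X,Y) = -Σ_{x,y} P(x,y) log₂ P(x,y). Per-cell terms -P(x,y)·log₂P(x,y):
  X=0: 0.35221, 0.17611, 0.17611
  X=1: 0.27814, 0.40813, 0.35221
  X=2: 0.48221, 0.35221, 0.40813
Sum of the 9 terms: H(X,Y) = 2.9855 bits

Chain rule check:
  H(X) + H(Y|X) = 1.4866 + 1.4989 = 2.9855 bits
  H(X,Y) = 2.9855 bits
✓ Chain rule verified.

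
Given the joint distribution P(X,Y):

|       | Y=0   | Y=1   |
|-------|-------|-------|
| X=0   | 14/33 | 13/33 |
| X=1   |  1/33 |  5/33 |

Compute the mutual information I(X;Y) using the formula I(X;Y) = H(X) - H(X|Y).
0.0585 bits

I(X;Y) = H(X) - H(X|Y)

Marginal of X (row sums):
  P(X=0) = 14/33 + 13/33 = 9/11
  P(X=1) = 1/33 + 5/33 = 2/11
H(X) = -[(9/11)·log₂(9/11) + (2/11)·log₂(2/11)]
  = 0.23687 + 0.44717 = 0.68404 bits

Marginal of Y (column sums):
  P(Y=0) = 14/33 + 1/33 = 5/11
  P(Y=1) = 13/33 + 5/33 = 6/11
H(X|Y) = Σ_y P(y)·H(X|Y=y):
  Y=0: P(Y=0) = 5/11, P(X|Y=0) = (14/15, 1/15) → H(X|Y=0) = 0.35336
  Y=1: P(Y=1) = 6/11, P(X|Y=1) = (13/18, 5/18) → H(X|Y=1) = 0.85241
H(X|Y) = (5/11)·0.35336 + (6/11)·0.85241 = 0.62557 bits

I(X;Y) = H(X) - H(X|Y) = 0.68404 - 0.62557 = 0.0585 bits

Cross-check via I(X;Y) = H(X) + H(Y) - H(X,Y): computing H(Y) from the column sums and H(X,Y) from the 4 cells in the same way gives H(Y) = 0.99403 bits and H(X,Y) = 1.61960 bits, so
I(X;Y) = 0.68404 + 0.99403 - 1.61960 = 0.0585 bits ✓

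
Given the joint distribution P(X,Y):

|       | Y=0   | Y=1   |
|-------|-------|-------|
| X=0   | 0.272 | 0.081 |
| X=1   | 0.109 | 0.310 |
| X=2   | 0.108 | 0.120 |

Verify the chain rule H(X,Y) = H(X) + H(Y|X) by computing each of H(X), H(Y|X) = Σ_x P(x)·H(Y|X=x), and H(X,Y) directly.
H(X) = 1.5424 bits, H(Y|X) = 0.8483 bits, H(X,Y) = 2.3908 bits

Marginal of X (row sums):
  P(X=0) = 0.272 + 0.081 = 0.353
  P(X=1) = 0.109 + 0.310 = 0.419
  P(X=2) = 0.108 + 0.120 = 0.228
H(X) = -[0.353·log₂(0.353) + 0.419·log₂(0.419) + 0.228·log₂(0.228)]
  = 0.53030 + 0.52584 + 0.48630 = 1.5424 bits

H(Y|X) = Σ_x P(x)·H(Y|X=x):
  X=0: P(X=0) = 0.353, P(Y|X=0) = (272/353, 81/353) → H(Y|X=0) = 0.77707
  X=1: P(X=1) = 0.419, P(Y|X=1) = (109/419, 310/419) → H(Y|X=1) = 0.82696
  X=2: P(X=2) = 0.228, P(Y|X=2) = (9/19, 10/19) → H(Y|X=2) = 0.99800
H(Y|X) = 0.353·0.77707 + 0.419·0.82696 + 0.228·0.99800 = 0.8483 bits

H(X,Y) = -Σ_{x,y} P(x,y) log₂ P(x,y). Per-cell terms -P(x,y)·log₂P(x,y):
  X=0: 0.51090, 0.29370
  X=1: 0.34854, 0.52379
  X=2: 0.34678, 0.36707
Sum of the 6 terms: H(X,Y) = 2.3908 bits

Chain rule check:
  H(X) + H(Y|X) = 1.5424 + 0.8483 = 2.3907 bits
  H(X,Y) = 2.3908 bits
✓ Chain rule verified (Δ = 0.0001 is 4-dp rounding noise: each of the three values was rounded independently).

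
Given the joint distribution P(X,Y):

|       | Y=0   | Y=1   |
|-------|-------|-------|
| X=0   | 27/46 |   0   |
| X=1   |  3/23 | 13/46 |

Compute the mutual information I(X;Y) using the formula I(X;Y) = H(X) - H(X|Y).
0.4873 bits

I(X;Y) = H(X) - H(X|Y)

Marginal of X (row sums):
  P(X=0) = 27/46 + 0 = 27/46
  P(X=1) = 3/23 + 13/46 = 19/46
H(X) = -[(27/46)·log₂(27/46) + (19/46)·log₂(19/46)]
  = 0.4511785 + 0.5268925 = 0.978071 bits

Marginal of Y (column sums):
  P(Y=0) = 27/46 + 3/23 = 33/46
  P(Y=1) = 0 + 13/46 = 13/46
H(X|Y) = Σ_y P(y)·H(X|Y=y):
  Y=0: P(Y=0) = 33/46, P(X|Y=0) = (9/11, 2/11) → H(X|Y=0) = 0.6840384
  Y=1: P(Y=1) = 13/46, P(X|Y=1) = (0, 1) → H(X|Y=1) = 0.0000000
H(X|Y) = (33/46)·0.6840384 + (13/46)·0.0000000 = 0.490723 bits

I(X;Y) = H(X) - H(X|Y) = 0.978071 - 0.490723 = 0.4873 bits

Cross-check via I(X;Y) = H(X) + H(Y) - H(X,Y): computing H(Y) from the column sums and H(X,Y) from the 4 cells in the same way gives H(Y) = 0.858981 bits and H(X,Y) = 1.349704 bits, so
I(X;Y) = 0.978071 + 0.858981 - 1.349704 = 0.4873 bits ✓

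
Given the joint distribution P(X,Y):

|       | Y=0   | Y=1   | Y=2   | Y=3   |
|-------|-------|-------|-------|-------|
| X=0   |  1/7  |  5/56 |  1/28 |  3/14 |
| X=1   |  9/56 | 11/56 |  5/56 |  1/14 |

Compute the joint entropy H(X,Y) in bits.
2.8284 bits

H(X,Y) = -Σ_{x,y} P(x,y) log₂ P(x,y). Per-cell terms -P(x,y)·log₂P(x,y):
  X=0: 0.40105, 0.31120, 0.17169, 0.47623
  X=1: 0.42387, 0.46120, 0.31120, 0.27195
Sum of the 8 terms: H(X,Y) = 2.8284 bits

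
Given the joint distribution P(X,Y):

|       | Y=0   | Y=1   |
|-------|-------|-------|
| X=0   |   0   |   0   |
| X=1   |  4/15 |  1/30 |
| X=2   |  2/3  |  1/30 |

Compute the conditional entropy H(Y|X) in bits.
0.3443 bits

H(Y|X) = H(X,Y) - H(X)

H(X,Y) = -Σ_{x,y} P(x,y) log₂ P(x,y). Per-cell terms -P(x,y)·log₂P(x,y):
  X=0: 0.00000, 0.00000
  X=1: 0.50850, 0.16356
  X=2: 0.38998, 0.16356
  (cells with P = 0 contribute 0)
Sum of the 6 terms: H(X,Y) = 1.2256 bits

Marginal of X (row sums):
  P(X=0) = 0 + 0 = 0
  P(X=1) = 4/15 + 1/30 = 3/10
  P(X=2) = 2/3 + 1/30 = 7/10
H(X) = -[(3/10)·log₂(3/10) + (7/10)·log₂(7/10)]   (outcomes with P = 0 contribute 0)
  = 0.52109 + 0.36020 = 0.8813 bits

H(Y|X) = H(X,Y) - H(X) = 1.2256 - 0.8813 = 0.3443 bits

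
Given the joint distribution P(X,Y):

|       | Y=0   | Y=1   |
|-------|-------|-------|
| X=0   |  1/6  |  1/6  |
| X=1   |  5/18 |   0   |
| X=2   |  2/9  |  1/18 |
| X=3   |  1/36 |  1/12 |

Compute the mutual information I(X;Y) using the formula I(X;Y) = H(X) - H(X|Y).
0.2640 bits

I(X;Y) = H(X) - H(X|Y)

Marginal of X (row sums):
  P(X=0) = 1/6 + 1/6 = 1/3
  P(X=1) = 5/18 + 0 = 5/18
  P(X=2) = 2/9 + 1/18 = 5/18
  P(X=3) = 1/36 + 1/12 = 1/9
H(X) = -[(1/3)·log₂(1/3) + (5/18)·log₂(5/18) + (5/18)·log₂(5/18) + (1/9)·log₂(1/9)]
  = 0.52832 + 0.51333 + 0.51333 + 0.35221 = 1.9072 bits

Marginal of Y (column sums):
  P(Y=0) = 1/6 + 5/18 + 2/9 + 1/36 = 25/36
  P(Y=1) = 1/6 + 0 + 1/18 + 1/12 = 11/36
H(X|Y) = Σ_y P(y)·H(X|Y=y):
  Y=0: P(Y=0) = 25/36, P(X|Y=0) = (6/25, 2/5, 8/25, 1/25) → H(X|Y=0) = 1.73469
  Y=1: P(Y=1) = 11/36, P(X|Y=1) = (6/11, 0, 2/11, 3/11) → H(X|Y=1) = 1.43537
H(X|Y) = (25/36)·1.73469 + (11/36)·1.43537 = 1.6432 bits

I(X;Y) = H(X) - H(X|Y) = 1.9072 - 1.6432 = 0.2640 bits

Cross-check via I(X;Y) = H(X) + H(Y) - H(X,Y): computing H(Y) from the column sums and H(X,Y) from the 8 cells in the same way gives H(Y) = 0.8880 bits and H(X,Y) = 2.5312 bits, so
I(X;Y) = 1.9072 + 0.8880 - 2.5312 = 0.2640 bits ✓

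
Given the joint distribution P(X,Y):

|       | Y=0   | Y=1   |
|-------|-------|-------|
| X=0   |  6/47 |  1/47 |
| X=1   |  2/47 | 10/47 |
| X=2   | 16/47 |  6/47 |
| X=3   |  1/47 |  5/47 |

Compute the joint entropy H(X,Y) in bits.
2.5365 bits

H(X,Y) = -Σ_{x,y} P(x,y) log₂ P(x,y). Per-cell terms -P(x,y)·log₂P(x,y):
  X=0: 0.3791, 0.1182
  X=1: 0.1938, 0.4750
  X=2: 0.5292, 0.3791
  X=3: 0.1182, 0.3439
Sum of the 8 terms: H(X,Y) = 2.5365 bits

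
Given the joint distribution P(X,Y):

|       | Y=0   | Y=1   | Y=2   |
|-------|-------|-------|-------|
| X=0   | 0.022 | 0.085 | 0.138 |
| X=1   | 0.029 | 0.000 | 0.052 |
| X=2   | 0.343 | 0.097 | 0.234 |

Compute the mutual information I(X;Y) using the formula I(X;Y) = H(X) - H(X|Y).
0.1421 bits

I(X;Y) = H(X) - H(X|Y)

Marginal of X (row sums):
  P(X=0) = 0.022 + 0.085 + 0.138 = 0.245
  P(X=1) = 0.029 + 0.000 + 0.052 = 0.081
  P(X=2) = 0.343 + 0.097 + 0.234 = 0.674
H(X) = -[0.245·log₂(0.245) + 0.081·log₂(0.081) + 0.674·log₂(0.674)]
  = 0.49714 + 0.29370 + 0.38363 = 1.17447 bits

Marginal of Y (column sums):
  P(Y=0) = 0.022 + 0.029 + 0.343 = 0.394
  P(Y=1) = 0.085 + 0.000 + 0.097 = 0.182
  P(Y=2) = 0.138 + 0.052 + 0.234 = 0.424
H(X|Y) = Σ_y P(y)·H(X|Y=y):
  Y=0: P(Y=0) = 0.394, P(X|Y=0) = (11/197, 29/394, 343/394) → H(X|Y=0) = 0.68358
  Y=1: P(Y=1) = 0.182, P(X|Y=1) = (85/182, 0, 97/182) → H(X|Y=1) = 0.99686
  Y=2: P(Y=2) = 0.424, P(X|Y=2) = (69/212, 13/106, 117/212) → H(X|Y=2) = 1.37164
H(X|Y) = 0.394·0.68358 + 0.182·0.99686 + 0.424·1.37164 = 1.03233 bits

I(X;Y) = H(X) - H(X|Y) = 1.17447 - 1.03233 = 0.1421 bits

Cross-check via I(X;Y) = H(X) + H(Y) - H(X,Y): computing H(Y) from the column sums and H(X,Y) from the 9 cells in the same way gives H(Y) = 1.50164 bits and H(X,Y) = 2.53397 bits, so
I(X;Y) = 1.17447 + 1.50164 - 2.53397 = 0.1421 bits ✓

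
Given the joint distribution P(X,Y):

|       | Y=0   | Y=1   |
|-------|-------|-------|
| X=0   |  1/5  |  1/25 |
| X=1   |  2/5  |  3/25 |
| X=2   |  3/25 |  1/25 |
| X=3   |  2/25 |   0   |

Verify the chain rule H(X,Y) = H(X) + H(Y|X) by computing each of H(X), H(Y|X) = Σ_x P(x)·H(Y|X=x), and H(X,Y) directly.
H(X) = 1.6992 bits, H(Y|X) = 0.6911 bits, H(X,Y) = 2.3903 bits

Marginal of X (row sums):
  P(X=0) = 1/5 + 1/25 = 6/25
  P(X=1) = 2/5 + 3/25 = 13/25
  P(X=2) = 3/25 + 1/25 = 4/25
  P(X=3) = 2/25 + 0 = 2/25
H(X) = -[(6/25)·log₂(6/25) + (13/25)·log₂(13/25) + (4/25)·log₂(4/25) + (2/25)·log₂(2/25)]
  = 0.49413 + 0.49058 + 0.42302 + 0.29151 = 1.6992 bits

H(Y|X) = Σ_x P(x)·H(Y|X=x):
  X=0: P(X=0) = 6/25, P(Y|X=0) = (5/6, 1/6) → H(Y|X=0) = 0.65002
  X=1: P(X=1) = 13/25, P(Y|X=1) = (10/13, 3/13) → H(Y|X=1) = 0.77935
  X=2: P(X=2) = 4/25, P(Y|X=2) = (3/4, 1/4) → H(Y|X=2) = 0.81128
  X=3: P(X=3) = 2/25, P(Y|X=3) = (1, 0) → H(Y|X=3) = 0.00000
H(Y|X) = (6/25)·0.65002 + (13/25)·0.77935 + (4/25)·0.81128 + (2/25)·0.00000 = 0.6911 bits

H(X,Y) = -Σ_{x,y} P(x,y) log₂ P(x,y). Per-cell terms -P(x,y)·log₂P(x,y):
  X=0: 0.46439, 0.18575
  X=1: 0.52877, 0.36707
  X=2: 0.36707, 0.18575
  X=3: 0.29151, 0.00000
  (cells with P = 0 contribute 0)
Sum of the 8 terms: H(X,Y) = 2.3903 bits

Chain rule check:
  H(X) + H(Y|X) = 1.6992 + 0.6911 = 2.3903 bits
  H(X,Y) = 2.3903 bits
✓ Chain rule verified.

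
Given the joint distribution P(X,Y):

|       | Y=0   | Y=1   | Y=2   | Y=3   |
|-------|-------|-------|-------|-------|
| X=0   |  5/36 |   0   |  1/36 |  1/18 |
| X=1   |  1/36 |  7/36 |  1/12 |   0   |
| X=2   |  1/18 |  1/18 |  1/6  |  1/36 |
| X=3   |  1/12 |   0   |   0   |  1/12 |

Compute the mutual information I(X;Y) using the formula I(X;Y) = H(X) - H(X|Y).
0.6173 bits

I(X;Y) = H(X) - H(X|Y)

Marginal of X (row sums):
  P(X=0) = 5/36 + 0 + 1/36 + 1/18 = 2/9
  P(X=1) = 1/36 + 7/36 + 1/12 + 0 = 11/36
  P(X=2) = 1/18 + 1/18 + 1/6 + 1/36 = 11/36
  P(X=3) = 1/12 + 0 + 0 + 1/12 = 1/6
H(X) = -[(2/9)·log₂(2/9) + (11/36)·log₂(11/36) + (11/36)·log₂(11/36) + (1/6)·log₂(1/6)]
  = 0.48221 + 0.52265 + 0.52265 + 0.43083 = 1.9583 bits

Marginal of Y (column sums):
  P(Y=0) = 5/36 + 1/36 + 1/18 + 1/12 = 11/36
  P(Y=1) = 0 + 7/36 + 1/18 + 0 = 1/4
  P(Y=2) = 1/36 + 1/12 + 1/6 + 0 = 5/18
  P(Y=3) = 1/18 + 0 + 1/36 + 1/12 = 1/6
H(X|Y) = Σ_y P(y)·H(X|Y=y):
  Y=0: P(Y=0) = 11/36, P(X|Y=0) = (5/11, 1/11, 2/11, 3/11) → H(X|Y=0) = 1.78993
  Y=1: P(Y=1) = 1/4, P(X|Y=1) = (0, 7/9, 2/9, 0) → H(X|Y=1) = 0.76420
  Y=2: P(Y=2) = 5/18, P(X|Y=2) = (1/10, 3/10, 3/5, 0) → H(X|Y=2) = 1.29546
  Y=3: P(Y=3) = 1/6, P(X|Y=3) = (1/3, 0, 1/6, 1/2) → H(X|Y=3) = 1.45915
H(X|Y) = (11/36)·1.78993 + (1/4)·0.76420 + (5/18)·1.29546 + (1/6)·1.45915 = 1.3410 bits

I(X;Y) = H(X) - H(X|Y) = 1.9583 - 1.3410 = 0.6173 bits

Cross-check via I(X;Y) = H(X) + H(Y) - H(X,Y): computing H(Y) from the column sums and H(X,Y) from the 16 cells in the same way gives H(Y) = 1.9668 bits and H(X,Y) = 3.3078 bits, so
I(X;Y) = 1.9583 + 1.9668 - 3.3078 = 0.6173 bits ✓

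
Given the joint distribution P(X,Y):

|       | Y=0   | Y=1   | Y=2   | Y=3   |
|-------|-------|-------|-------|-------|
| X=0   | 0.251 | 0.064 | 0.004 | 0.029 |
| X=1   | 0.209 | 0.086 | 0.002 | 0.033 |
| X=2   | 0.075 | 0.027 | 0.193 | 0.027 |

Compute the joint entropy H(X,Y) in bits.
2.9108 bits

H(X,Y) = -Σ_{x,y} P(x,y) log₂ P(x,y). Per-cell terms -P(x,y)·log₂P(x,y):
  X=0: 0.50055, 0.25381, 0.03186, 0.14813
  X=1: 0.47201, 0.30440, 0.01793, 0.16241
  X=2: 0.28027, 0.14069, 0.45805, 0.14069
Sum of the 12 terms: H(X,Y) = 2.9108 bits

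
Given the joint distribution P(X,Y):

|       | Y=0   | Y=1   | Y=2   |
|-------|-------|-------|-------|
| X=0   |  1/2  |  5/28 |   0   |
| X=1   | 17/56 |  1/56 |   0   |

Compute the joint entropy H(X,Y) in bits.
1.5696 bits

H(X,Y) = -Σ_{x,y} P(x,y) log₂ P(x,y). Per-cell terms -P(x,y)·log₂P(x,y):
  X=0: 0.5000, 0.4438, 0.0000
  X=1: 0.5221, 0.1037, 0.0000
  (cells with P = 0 contribute 0)
Sum of the 6 terms: H(X,Y) = 1.5696 bits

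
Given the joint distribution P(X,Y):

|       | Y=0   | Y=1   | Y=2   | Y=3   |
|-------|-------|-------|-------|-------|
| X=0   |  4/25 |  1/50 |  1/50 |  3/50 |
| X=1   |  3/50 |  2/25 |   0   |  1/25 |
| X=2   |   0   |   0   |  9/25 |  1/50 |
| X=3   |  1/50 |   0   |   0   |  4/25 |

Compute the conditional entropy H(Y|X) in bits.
0.8661 bits

H(Y|X) = H(X,Y) - H(X)

H(X,Y) = -Σ_{x,y} P(x,y) log₂ P(x,y). Per-cell terms -P(x,y)·log₂P(x,y):
  X=0: 0.4230, 0.1129, 0.1129, 0.2435
  X=1: 0.2435, 0.2915, 0.0000, 0.1858
  X=2: 0.0000, 0.0000, 0.5306, 0.1129
  X=3: 0.1129, 0.0000, 0.0000, 0.4230
  (cells with P = 0 contribute 0)
Sum of the 16 terms: H(X,Y) = 2.7925 bits

Marginal of X (row sums):
  P(X=0) = 4/25 + 1/50 + 1/50 + 3/50 = 13/50
  P(X=1) = 3/50 + 2/25 + 0 + 1/25 = 9/50
  P(X=2) = 0 + 0 + 9/25 + 1/50 = 19/50
  P(X=3) = 1/50 + 0 + 0 + 4/25 = 9/50
H(X) = -[(13/50)·log₂(13/50) + (9/50)·log₂(9/50) + (19/50)·log₂(19/50) + (9/50)·log₂(9/50)]
  = 0.5053 + 0.4453 + 0.5305 + 0.4453 = 1.9264 bits

H(Y|X) = H(X,Y) - H(X) = 2.7925 - 1.9264 = 0.8661 bits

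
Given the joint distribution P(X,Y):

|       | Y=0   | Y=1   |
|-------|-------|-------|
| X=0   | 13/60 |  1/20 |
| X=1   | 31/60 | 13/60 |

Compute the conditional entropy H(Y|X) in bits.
0.8278 bits

H(Y|X) = H(X,Y) - H(X)

H(X,Y) = -Σ_{x,y} P(x,y) log₂ P(x,y). Per-cell terms -P(x,y)·log₂P(x,y):
  X=0: 0.47806, 0.21610
  X=1: 0.49223, 0.47806
Sum of the 4 terms: H(X,Y) = 1.66445 bits

Marginal of X (row sums):
  P(X=0) = 13/60 + 1/20 = 4/15
  P(X=1) = 31/60 + 13/60 = 11/15
H(X) = -[(4/15)·log₂(4/15) + (11/15)·log₂(11/15)]
  = 0.50850 + 0.32814 = 0.83664 bits

H(Y|X) = H(X,Y) - H(X) = 1.66445 - 0.83664 = 0.8278 bits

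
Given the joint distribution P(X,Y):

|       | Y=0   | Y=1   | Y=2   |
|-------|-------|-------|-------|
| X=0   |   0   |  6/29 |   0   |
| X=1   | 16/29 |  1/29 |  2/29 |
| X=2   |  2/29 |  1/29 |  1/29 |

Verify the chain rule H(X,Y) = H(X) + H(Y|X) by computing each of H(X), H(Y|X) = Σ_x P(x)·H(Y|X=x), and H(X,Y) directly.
H(X) = 1.2642 bits, H(Y|X) = 0.7142 bits, H(X,Y) = 1.9783 bits

Marginal of X (row sums):
  P(X=0) = 0 + 6/29 + 0 = 6/29
  P(X=1) = 16/29 + 1/29 + 2/29 = 19/29
  P(X=2) = 2/29 + 1/29 + 1/29 = 4/29
H(X) = -[(6/29)·log₂(6/29) + (19/29)·log₂(19/29) + (4/29)·log₂(4/29)]
  = 0.470280 + 0.399690 + 0.394204 = 1.2642 bits

H(Y|X) = Σ_x P(x)·H(Y|X=x):
  X=0: P(X=0) = 6/29, P(Y|X=0) = (0, 1, 0) → H(Y|X=0) = 0.000000
  X=1: P(X=1) = 19/29, P(Y|X=1) = (16/19, 1/19, 2/19) → H(Y|X=1) = 0.774243
  X=2: P(X=2) = 4/29, P(Y|X=2) = (1/2, 1/4, 1/4) → H(Y|X=2) = 1.500000
H(Y|X) = (6/29)·0.000000 + (19/29)·0.774243 + (4/29)·1.500000 = 0.7142 bits

H(X,Y) = -Σ_{x,y} P(x,y) log₂ P(x,y). Per-cell terms -P(x,y)·log₂P(x,y):
  X=0: 0.000000, 0.470280, 0.000000
  X=1: 0.473369, 0.167517, 0.266068
  X=2: 0.266068, 0.167517, 0.167517
  (cells with P = 0 contribute 0)
Sum of the 9 terms: H(X,Y) = 1.9783 bits

Chain rule check:
  H(X) + H(Y|X) = 1.2642 + 0.7142 = 1.9784 bits
  H(X,Y) = 1.9783 bits
✓ Chain rule verified (Δ = 0.0001 is 4-dp rounding noise: each of the three values was rounded independently).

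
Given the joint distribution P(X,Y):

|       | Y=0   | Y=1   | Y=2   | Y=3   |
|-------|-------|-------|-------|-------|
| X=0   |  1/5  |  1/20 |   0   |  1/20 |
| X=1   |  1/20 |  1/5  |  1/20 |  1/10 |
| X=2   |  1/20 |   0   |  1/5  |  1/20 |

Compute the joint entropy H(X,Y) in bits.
3.0219 bits

H(X,Y) = -Σ_{x,y} P(x,y) log₂ P(x,y). Per-cell terms -P(x,y)·log₂P(x,y):
  X=0: 0.464386, 0.216096, 0.000000, 0.216096
  X=1: 0.216096, 0.464386, 0.216096, 0.332193
  X=2: 0.216096, 0.000000, 0.464386, 0.216096
  (cells with P = 0 contribute 0)
Sum of the 12 terms: H(X,Y) = 3.0219 bits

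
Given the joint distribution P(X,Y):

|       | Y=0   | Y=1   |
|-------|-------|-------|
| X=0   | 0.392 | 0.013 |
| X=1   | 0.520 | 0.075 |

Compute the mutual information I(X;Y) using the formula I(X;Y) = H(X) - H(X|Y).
0.0216 bits

I(X;Y) = H(X) - H(X|Y)

Marginal of X (row sums):
  P(X=0) = 0.392 + 0.013 = 0.405
  P(X=1) = 0.520 + 0.075 = 0.595
H(X) = -[0.405·log₂(0.405) + 0.595·log₂(0.595)]
  = 0.52812 + 0.44568 = 0.97380 bits

Marginal of Y (column sums):
  P(Y=0) = 0.392 + 0.520 = 0.912
  P(Y=1) = 0.013 + 0.075 = 0.088
H(X|Y) = Σ_y P(y)·H(X|Y=y):
  Y=0: P(Y=0) = 0.912, P(X|Y=0) = (49/114, 65/114) → H(X|Y=0) = 0.98574
  Y=1: P(Y=1) = 0.088, P(X|Y=1) = (13/88, 75/88) → H(X|Y=1) = 0.60412
H(X|Y) = 0.912·0.98574 + 0.088·0.60412 = 0.95216 bits

I(X;Y) = H(X) - H(X|Y) = 0.97380 - 0.95216 = 0.0216 bits

Cross-check via I(X;Y) = H(X) + H(Y) - H(X,Y): computing H(Y) from the column sums and H(X,Y) from the 4 cells in the same way gives H(Y) = 0.42976 bits and H(X,Y) = 1.38192 bits, so
I(X;Y) = 0.97380 + 0.42976 - 1.38192 = 0.0216 bits ✓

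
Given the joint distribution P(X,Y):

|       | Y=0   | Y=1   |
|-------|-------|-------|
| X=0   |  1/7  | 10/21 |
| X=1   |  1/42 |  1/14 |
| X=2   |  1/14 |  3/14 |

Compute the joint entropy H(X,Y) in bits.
2.0593 bits

H(X,Y) = -Σ_{x,y} P(x,y) log₂ P(x,y). Per-cell terms -P(x,y)·log₂P(x,y):
  X=0: 0.40105, 0.50971
  X=1: 0.12839, 0.27195
  X=2: 0.27195, 0.47623
Sum of the 6 terms: H(X,Y) = 2.0593 bits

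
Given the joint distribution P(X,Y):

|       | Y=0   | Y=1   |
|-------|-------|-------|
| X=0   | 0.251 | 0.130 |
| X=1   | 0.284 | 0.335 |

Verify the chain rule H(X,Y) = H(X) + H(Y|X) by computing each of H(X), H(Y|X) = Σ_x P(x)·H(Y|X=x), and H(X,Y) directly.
H(X) = 0.9587 bits, H(Y|X) = 0.9688 bits, H(X,Y) = 1.9275 bits

Marginal of X (row sums):
  P(X=0) = 0.251 + 0.130 = 0.381
  P(X=1) = 0.284 + 0.335 = 0.619
H(X) = -[0.381·log₂(0.381) + 0.619·log₂(0.619)]
  = 0.53040 + 0.42834 = 0.9587 bits

H(Y|X) = Σ_x P(x)·H(Y|X=x):
  X=0: P(X=0) = 0.381, P(Y|X=0) = (251/381, 130/381) → H(Y|X=0) = 0.92597
  X=1: P(X=1) = 0.619, P(Y|X=1) = (284/619, 335/619) → H(Y|X=1) = 0.99510
H(Y|X) = 0.381·0.92597 + 0.619·0.99510 = 0.9688 bits

H(X,Y) = -Σ_{x,y} P(x,y) log₂ P(x,y). Per-cell terms -P(x,y)·log₂P(x,y):
  X=0: 0.50055, 0.38264
  X=1: 0.51575, 0.52855
Sum of the 4 terms: H(X,Y) = 1.9275 bits

Chain rule check:
  H(X) + H(Y|X) = 0.9587 + 0.9688 = 1.9275 bits
  H(X,Y) = 1.9275 bits
✓ Chain rule verified.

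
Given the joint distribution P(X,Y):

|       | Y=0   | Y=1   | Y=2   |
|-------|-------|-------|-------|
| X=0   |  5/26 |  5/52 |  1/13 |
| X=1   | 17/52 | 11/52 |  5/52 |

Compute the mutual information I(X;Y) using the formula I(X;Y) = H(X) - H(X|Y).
0.0061 bits

I(X;Y) = H(X) - H(X|Y)

Marginal of X (row sums):
  P(X=0) = 5/26 + 5/52 + 1/13 = 19/52
  P(X=1) = 17/52 + 11/52 + 5/52 = 33/52
H(X) = -[(19/52)·log₂(19/52) + (33/52)·log₂(33/52)]
  = 0.53073 + 0.41634 = 0.9471 bits

Marginal of Y (column sums):
  P(Y=0) = 5/26 + 17/52 = 27/52
  P(Y=1) = 5/52 + 11/52 = 4/13
  P(Y=2) = 1/13 + 5/52 = 9/52
H(X|Y) = Σ_y P(y)·H(X|Y=y):
  Y=0: P(Y=0) = 27/52, P(X|Y=0) = (10/27, 17/27) → H(X|Y=0) = 0.95096
  Y=1: P(Y=1) = 4/13, P(X|Y=1) = (5/16, 11/16) → H(X|Y=1) = 0.89604
  Y=2: P(Y=2) = 9/52, P(X|Y=2) = (4/9, 5/9) → H(X|Y=2) = 0.99108
H(X|Y) = (27/52)·0.95096 + (4/13)·0.89604 + (9/52)·0.99108 = 0.9410 bits

I(X;Y) = H(X) - H(X|Y) = 0.9471 - 0.9410 = 0.0061 bits

Cross-check via I(X;Y) = H(X) + H(Y) - H(X,Y): computing H(Y) from the column sums and H(X,Y) from the 6 cells in the same way gives H(Y) = 1.4521 bits and H(X,Y) = 2.3931 bits, so
I(X;Y) = 0.9471 + 1.4521 - 2.3931 = 0.0061 bits ✓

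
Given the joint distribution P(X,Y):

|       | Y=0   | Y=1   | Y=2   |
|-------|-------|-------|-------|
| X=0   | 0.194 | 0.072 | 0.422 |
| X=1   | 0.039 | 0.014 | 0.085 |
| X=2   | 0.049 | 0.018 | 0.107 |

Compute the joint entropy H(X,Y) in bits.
2.4911 bits

H(X,Y) = -Σ_{x,y} P(x,y) log₂ P(x,y). Per-cell terms -P(x,y)·log₂P(x,y):
  X=0: 0.4590, 0.2733, 0.5253
  X=1: 0.1825, 0.0862, 0.3023
  X=2: 0.2132, 0.1043, 0.3450
Sum of the 9 terms: H(X,Y) = 2.4911 bits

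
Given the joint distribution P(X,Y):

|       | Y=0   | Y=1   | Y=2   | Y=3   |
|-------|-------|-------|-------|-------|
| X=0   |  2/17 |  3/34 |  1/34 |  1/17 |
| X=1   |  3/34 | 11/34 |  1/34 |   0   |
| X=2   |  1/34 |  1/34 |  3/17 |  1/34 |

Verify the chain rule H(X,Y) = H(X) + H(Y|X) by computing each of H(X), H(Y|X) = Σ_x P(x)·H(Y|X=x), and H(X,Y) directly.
H(X) = 1.5477 bits, H(Y|X) = 1.3905 bits, H(X,Y) = 2.9382 bits

Marginal of X (row sums):
  P(X=0) = 2/17 + 3/34 + 1/34 + 1/17 = 5/17
  P(X=1) = 3/34 + 11/34 + 1/34 + 0 = 15/34
  P(X=2) = 1/34 + 1/34 + 3/17 + 1/34 = 9/34
H(X) = -[(5/17)·log₂(5/17) + (15/34)·log₂(15/34) + (9/34)·log₂(9/34)]
  = 0.51927 + 0.52084 + 0.50758 = 1.5477 bits

H(Y|X) = Σ_x P(x)·H(Y|X=x):
  X=0: P(X=0) = 5/17, P(Y|X=0) = (2/5, 3/10, 1/10, 1/5) → H(Y|X=0) = 1.84644
  X=1: P(X=1) = 15/34, P(Y|X=1) = (1/5, 11/15, 1/15, 0) → H(Y|X=1) = 1.05298
  X=2: P(X=2) = 9/34, P(Y|X=2) = (1/9, 1/9, 2/3, 1/9) → H(Y|X=2) = 1.44662
H(Y|X) = (5/17)·1.84644 + (15/34)·1.05298 + (9/34)·1.44662 = 1.3905 bits

H(X,Y) = -Σ_{x,y} P(x,y) log₂ P(x,y). Per-cell terms -P(x,y)·log₂P(x,y):
  X=0: 0.36323, 0.30904, 0.14963, 0.24044
  X=1: 0.30904, 0.52672, 0.14963, 0.00000
  X=2: 0.14963, 0.14963, 0.44162, 0.14963
  (cells with P = 0 contribute 0)
Sum of the 12 terms: H(X,Y) = 2.9382 bits

Chain rule check:
  H(X) + H(Y|X) = 1.5477 + 1.3905 = 2.9382 bits
  H(X,Y) = 2.9382 bits
✓ Chain rule verified.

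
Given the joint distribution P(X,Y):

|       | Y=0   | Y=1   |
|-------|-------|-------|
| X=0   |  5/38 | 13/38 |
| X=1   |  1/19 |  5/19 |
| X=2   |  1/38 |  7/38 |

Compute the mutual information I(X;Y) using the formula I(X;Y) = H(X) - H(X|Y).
0.0190 bits

I(X;Y) = H(X) - H(X|Y)

Marginal of X (row sums):
  P(X=0) = 5/38 + 13/38 = 9/19
  P(X=1) = 1/19 + 5/19 = 6/19
  P(X=2) = 1/38 + 7/38 = 4/19
H(X) = -[(9/19)·log₂(9/19) + (6/19)·log₂(6/19) + (4/19)·log₂(4/19)]
  = 0.51063 + 0.52515 + 0.47325 = 1.5090 bits

Marginal of Y (column sums):
  P(Y=0) = 5/38 + 1/19 + 1/38 = 4/19
  P(Y=1) = 13/38 + 5/19 + 7/38 = 15/19
H(X|Y) = Σ_y P(y)·H(X|Y=y):
  Y=0: P(Y=0) = 4/19, P(X|Y=0) = (5/8, 1/4, 1/8) → H(X|Y=0) = 1.29879
  Y=1: P(Y=1) = 15/19, P(X|Y=1) = (13/30, 1/3, 7/30) → H(X|Y=1) = 1.54101
H(X|Y) = (4/19)·1.29879 + (15/19)·1.54101 = 1.4900 bits

I(X;Y) = H(X) - H(X|Y) = 1.5090 - 1.4900 = 0.0190 bits

Cross-check via I(X;Y) = H(X) + H(Y) - H(X,Y): computing H(Y) from the column sums and H(X,Y) from the 6 cells in the same way gives H(Y) = 0.7425 bits and H(X,Y) = 2.2325 bits, so
I(X;Y) = 1.5090 + 0.7425 - 2.2325 = 0.0190 bits ✓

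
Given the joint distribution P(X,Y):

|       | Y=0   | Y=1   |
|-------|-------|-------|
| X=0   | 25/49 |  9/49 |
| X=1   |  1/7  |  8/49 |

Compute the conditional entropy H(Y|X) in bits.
0.8837 bits

H(Y|X) = H(X,Y) - H(X)

H(X,Y) = -Σ_{x,y} P(x,y) log₂ P(x,y). Per-cell terms -P(x,y)·log₂P(x,y):
  X=0: 0.4953, 0.4490
  X=1: 0.4011, 0.4269
Sum of the 4 terms: H(X,Y) = 1.7723 bits

Marginal of X (row sums):
  P(X=0) = 25/49 + 9/49 = 34/49
  P(X=1) = 1/7 + 8/49 = 15/49
H(X) = -[(34/49)·log₂(34/49) + (15/49)·log₂(15/49)]
  = 0.3658 + 0.5228 = 0.8886 bits

H(Y|X) = H(X,Y) - H(X) = 1.7723 - 0.8886 = 0.8837 bits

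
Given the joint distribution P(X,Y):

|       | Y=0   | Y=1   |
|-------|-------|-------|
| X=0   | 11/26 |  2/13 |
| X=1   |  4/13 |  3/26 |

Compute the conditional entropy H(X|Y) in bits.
0.9828 bits

H(X|Y) = H(X,Y) - H(Y)

H(X,Y) = -Σ_{x,y} P(x,y) log₂ P(x,y). Per-cell terms -P(x,y)·log₂P(x,y):
  X=0: 0.5250, 0.4155
  X=1: 0.5232, 0.3595
Sum of the 4 terms: H(X,Y) = 1.8232 bits

Marginal of Y (column sums):
  P(Y=0) = 11/26 + 4/13 = 19/26
  P(Y=1) = 2/13 + 3/26 = 7/26
H(Y) = -[(19/26)·log₂(19/26) + (7/26)·log₂(7/26)]
  = 0.3307 + 0.5097 = 0.8404 bits

H(X|Y) = H(X,Y) - H(Y) = 1.8232 - 0.8404 = 0.9828 bits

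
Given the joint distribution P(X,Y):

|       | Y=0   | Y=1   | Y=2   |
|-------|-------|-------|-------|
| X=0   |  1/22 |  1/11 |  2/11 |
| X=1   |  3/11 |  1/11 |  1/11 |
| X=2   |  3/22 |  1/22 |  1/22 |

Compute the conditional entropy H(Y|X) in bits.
1.3734 bits

H(Y|X) = H(X,Y) - H(X)

H(X,Y) = -Σ_{x,y} P(x,y) log₂ P(x,y). Per-cell terms -P(x,y)·log₂P(x,y):
  X=0: 0.20270, 0.31449, 0.44717
  X=1: 0.51122, 0.31449, 0.31449
  X=2: 0.39197, 0.20270, 0.20270
Sum of the 9 terms: H(X,Y) = 2.9019 bits

Marginal of X (row sums):
  P(X=0) = 1/22 + 1/11 + 2/11 = 7/22
  P(X=1) = 3/11 + 1/11 + 1/11 = 5/11
  P(X=2) = 3/22 + 1/22 + 1/22 = 5/22
H(X) = -[(7/22)·log₂(7/22) + (5/11)·log₂(5/11) + (5/22)·log₂(5/22)]
  = 0.52566 + 0.51705 + 0.48580 = 1.5285 bits

H(Y|X) = H(X,Y) - H(X) = 2.9019 - 1.5285 = 1.3734 bits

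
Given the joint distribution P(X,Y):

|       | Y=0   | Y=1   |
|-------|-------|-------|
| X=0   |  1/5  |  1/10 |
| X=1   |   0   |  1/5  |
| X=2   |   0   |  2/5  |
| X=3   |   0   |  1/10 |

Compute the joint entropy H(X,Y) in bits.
2.1219 bits

H(X,Y) = -Σ_{x,y} P(x,y) log₂ P(x,y). Per-cell terms -P(x,y)·log₂P(x,y):
  X=0: 0.46439, 0.33219
  X=1: 0.00000, 0.46439
  X=2: 0.00000, 0.52877
  X=3: 0.00000, 0.33219
  (cells with P = 0 contribute 0)
Sum of the 8 terms: H(X,Y) = 2.1219 bits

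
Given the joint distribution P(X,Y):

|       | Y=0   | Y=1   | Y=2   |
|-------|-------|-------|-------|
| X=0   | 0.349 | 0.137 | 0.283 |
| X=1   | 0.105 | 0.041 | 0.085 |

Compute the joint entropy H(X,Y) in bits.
2.2709 bits

H(X,Y) = -Σ_{x,y} P(x,y) log₂ P(x,y). Per-cell terms -P(x,y)·log₂P(x,y):
  X=0: 0.5300, 0.3929, 0.5154
  X=1: 0.3414, 0.1889, 0.3023
Sum of the 6 terms: H(X,Y) = 2.2709 bits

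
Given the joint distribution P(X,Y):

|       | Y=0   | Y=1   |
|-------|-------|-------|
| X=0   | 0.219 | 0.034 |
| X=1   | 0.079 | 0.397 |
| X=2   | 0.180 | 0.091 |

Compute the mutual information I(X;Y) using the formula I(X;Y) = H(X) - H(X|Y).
0.2964 bits

I(X;Y) = H(X) - H(X|Y)

Marginal of X (row sums):
  P(X=0) = 0.219 + 0.034 = 0.253
  P(X=1) = 0.079 + 0.397 = 0.476
  P(X=2) = 0.180 + 0.091 = 0.271
H(X) = -[0.253·log₂(0.253) + 0.476·log₂(0.476) + 0.271·log₂(0.271)]
  = 0.5016 + 0.5098 + 0.5105 = 1.5219 bits

Marginal of Y (column sums):
  P(Y=0) = 0.219 + 0.079 + 0.180 = 0.478
  P(Y=1) = 0.034 + 0.397 + 0.091 = 0.522
H(X|Y) = Σ_y P(y)·H(X|Y=y):
  Y=0: P(Y=0) = 0.478, P(X|Y=0) = (219/478, 79/478, 90/239) → H(X|Y=0) = 1.4757
  Y=1: P(Y=1) = 0.522, P(X|Y=1) = (17/261, 397/522, 91/522) → H(X|Y=1) = 0.9963
H(X|Y) = 0.478·1.4757 + 0.522·0.9963 = 1.2255 bits

I(X;Y) = H(X) - H(X|Y) = 1.5219 - 1.2255 = 0.2964 bits

Cross-check via I(X;Y) = H(X) + H(Y) - H(X,Y): computing H(Y) from the column sums and H(X,Y) from the 6 cells in the same way gives H(Y) = 0.9986 bits and H(X,Y) = 2.2241 bits, so
I(X;Y) = 1.5219 + 0.9986 - 2.2241 = 0.2964 bits ✓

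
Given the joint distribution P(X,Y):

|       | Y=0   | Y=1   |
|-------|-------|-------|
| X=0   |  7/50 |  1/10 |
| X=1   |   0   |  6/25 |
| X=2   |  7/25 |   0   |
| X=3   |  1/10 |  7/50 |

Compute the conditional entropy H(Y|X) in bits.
0.4703 bits

H(Y|X) = H(X,Y) - H(X)

H(X,Y) = -Σ_{x,y} P(x,y) log₂ P(x,y). Per-cell terms -P(x,y)·log₂P(x,y):
  X=0: 0.397110, 0.332193
  X=1: 0.000000, 0.494134
  X=2: 0.514220, 0.000000
  X=3: 0.332193, 0.397110
  (cells with P = 0 contribute 0)
Sum of the 8 terms: H(X,Y) = 2.46696 bits

Marginal of X (row sums):
  P(X=0) = 7/50 + 1/10 = 6/25
  P(X=1) = 0 + 6/25 = 6/25
  P(X=2) = 7/25 + 0 = 7/25
  P(X=3) = 1/10 + 7/50 = 6/25
H(X) = -[(6/25)·log₂(6/25) + (6/25)·log₂(6/25) + (7/25)·log₂(7/25) + (6/25)·log₂(6/25)]
  = 0.494134 + 0.494134 + 0.514220 + 0.494134 = 1.99662 bits

H(Y|X) = H(X,Y) - H(X) = 2.46696 - 1.99662 = 0.4703 bits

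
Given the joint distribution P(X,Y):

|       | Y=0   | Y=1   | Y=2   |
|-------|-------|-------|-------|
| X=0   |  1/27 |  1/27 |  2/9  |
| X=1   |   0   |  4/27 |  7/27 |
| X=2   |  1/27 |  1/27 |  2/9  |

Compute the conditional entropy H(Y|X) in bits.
1.0142 bits

H(Y|X) = H(X,Y) - H(X)

H(X,Y) = -Σ_{x,y} P(x,y) log₂ P(x,y). Per-cell terms -P(x,y)·log₂P(x,y):
  X=0: 0.17611, 0.17611, 0.48221
  X=1: 0.00000, 0.40813, 0.50492
  X=2: 0.17611, 0.17611, 0.48221
  (cells with P = 0 contribute 0)
Sum of the 9 terms: H(X,Y) = 2.5819 bits

Marginal of X (row sums):
  P(X=0) = 1/27 + 1/27 + 2/9 = 8/27
  P(X=1) = 0 + 4/27 + 7/27 = 11/27
  P(X=2) = 1/27 + 1/27 + 2/9 = 8/27
H(X) = -[(8/27)·log₂(8/27) + (11/27)·log₂(11/27) + (8/27)·log₂(8/27)]
  = 0.51997 + 0.52778 + 0.51997 = 1.5677 bits

H(Y|X) = H(X,Y) - H(X) = 2.5819 - 1.5677 = 1.0142 bits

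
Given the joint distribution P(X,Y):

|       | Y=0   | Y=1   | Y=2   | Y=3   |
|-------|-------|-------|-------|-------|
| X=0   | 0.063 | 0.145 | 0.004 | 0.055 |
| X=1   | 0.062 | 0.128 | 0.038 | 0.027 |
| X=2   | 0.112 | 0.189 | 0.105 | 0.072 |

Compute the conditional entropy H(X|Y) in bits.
1.4591 bits

H(X|Y) = H(X,Y) - H(Y)

H(X,Y) = -Σ_{x,y} P(x,y) log₂ P(x,y). Per-cell terms -P(x,y)·log₂P(x,y):
  X=0: 0.2513, 0.4040, 0.0319, 0.2301
  X=1: 0.2487, 0.3796, 0.1793, 0.1407
  X=2: 0.3537, 0.4543, 0.3414, 0.2733
Sum of the 12 terms: H(X,Y) = 3.2883 bits

Marginal of Y (column sums):
  P(Y=0) = 0.063 + 0.062 + 0.112 = 0.237
  P(Y=1) = 0.145 + 0.128 + 0.189 = 0.462
  P(Y=2) = 0.004 + 0.038 + 0.105 = 0.147
  P(Y=3) = 0.055 + 0.027 + 0.072 = 0.154
H(Y) = -[0.237·log₂(0.237) + 0.462·log₂(0.462) + 0.147·log₂(0.147) + 0.154·log₂(0.154)]
  = 0.4923 + 0.5147 + 0.4066 + 0.4156 = 1.8292 bits

H(X|Y) = H(X,Y) - H(Y) = 3.2883 - 1.8292 = 1.4591 bits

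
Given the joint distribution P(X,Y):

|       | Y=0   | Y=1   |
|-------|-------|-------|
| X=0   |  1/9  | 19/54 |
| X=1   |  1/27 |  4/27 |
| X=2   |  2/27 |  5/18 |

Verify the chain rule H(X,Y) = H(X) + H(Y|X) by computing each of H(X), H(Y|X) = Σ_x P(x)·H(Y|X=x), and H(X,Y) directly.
H(X) = 1.4951 bits, H(Y|X) = 0.7630 bits, H(X,Y) = 2.2582 bits

Marginal of X (row sums):
  P(X=0) = 1/9 + 19/54 = 25/54
  P(X=1) = 1/27 + 4/27 = 5/27
  P(X=2) = 2/27 + 5/18 = 19/54
H(X) = -[(25/54)·log₂(25/54) + (5/27)·log₂(5/27) + (19/54)·log₂(19/54)]
  = 0.514366 + 0.450548 + 0.530227 = 1.4951 bits

H(Y|X) = Σ_x P(x)·H(Y|X=x):
  X=0: P(X=0) = 25/54, P(Y|X=0) = (6/25, 19/25) → H(Y|X=0) = 0.795040
  X=1: P(X=1) = 5/27, P(Y|X=1) = (1/5, 4/5) → H(Y|X=1) = 0.721928
  X=2: P(X=2) = 19/54, P(Y|X=2) = (4/19, 15/19) → H(Y|X=2) = 0.742488
H(Y|X) = (25/54)·0.795040 + (5/27)·0.721928 + (19/54)·0.742488 = 0.7630 bits

H(X,Y) = -Σ_{x,y} P(x,y) log₂ P(x,y). Per-cell terms -P(x,y)·log₂P(x,y):
  X=0: 0.352214, 0.530227
  X=1: 0.176107, 0.408131
  X=2: 0.278140, 0.513332
Sum of the 6 terms: H(X,Y) = 2.2582 bits

Chain rule check:
  H(X) + H(Y|X) = 1.4951 + 0.7630 = 2.2581 bits
  H(X,Y) = 2.2582 bits
✓ Chain rule verified (Δ = 0.0001 is 4-dp rounding noise: each of the three values was rounded independently).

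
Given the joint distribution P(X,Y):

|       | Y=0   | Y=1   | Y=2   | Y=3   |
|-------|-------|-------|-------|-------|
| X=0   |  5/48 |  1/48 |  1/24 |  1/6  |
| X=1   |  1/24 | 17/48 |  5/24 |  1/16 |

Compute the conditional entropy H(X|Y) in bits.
0.5982 bits

H(X|Y) = H(X,Y) - H(Y)

H(X,Y) = -Σ_{x,y} P(x,y) log₂ P(x,y). Per-cell terms -P(x,y)·log₂P(x,y):
  X=0: 0.3399, 0.1164, 0.1910, 0.4308
  X=1: 0.1910, 0.5304, 0.4715, 0.2500
Sum of the 8 terms: H(X,Y) = 2.5210 bits

Marginal of Y (column sums):
  P(Y=0) = 5/48 + 1/24 = 7/48
  P(Y=1) = 1/48 + 17/48 = 3/8
  P(Y=2) = 1/24 + 5/24 = 1/4
  P(Y=3) = 1/6 + 1/16 = 11/48
H(Y) = -[(7/48)·log₂(7/48) + (3/8)·log₂(3/8) + (1/4)·log₂(1/4) + (11/48)·log₂(11/48)]
  = 0.4051 + 0.5306 + 0.5000 + 0.4871 = 1.9228 bits

H(X|Y) = H(X,Y) - H(Y) = 2.5210 - 1.9228 = 0.5982 bits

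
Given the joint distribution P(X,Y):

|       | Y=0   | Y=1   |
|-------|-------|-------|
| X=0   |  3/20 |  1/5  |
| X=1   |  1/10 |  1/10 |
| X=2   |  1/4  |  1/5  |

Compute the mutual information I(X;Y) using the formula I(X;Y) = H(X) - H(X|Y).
0.0092 bits

I(X;Y) = H(X) - H(X|Y)

Marginal of X (row sums):
  P(X=0) = 3/20 + 1/5 = 7/20
  P(X=1) = 1/10 + 1/10 = 1/5
  P(X=2) = 1/4 + 1/5 = 9/20
H(X) = -[(7/20)·log₂(7/20) + (1/5)·log₂(1/5) + (9/20)·log₂(9/20)]
  = 0.5301 + 0.4644 + 0.5184 = 1.5129 bits

Marginal of Y (column sums):
  P(Y=0) = 3/20 + 1/10 + 1/4 = 1/2
  P(Y=1) = 1/5 + 1/10 + 1/5 = 1/2
H(X|Y) = Σ_y P(y)·H(X|Y=y):
  Y=0: P(Y=0) = 1/2, P(X|Y=0) = (3/10, 1/5, 1/2) → H(X|Y=0) = 1.4855
  Y=1: P(Y=1) = 1/2, P(X|Y=1) = (2/5, 1/5, 2/5) → H(X|Y=1) = 1.5219
H(X|Y) = (1/2)·1.4855 + (1/2)·1.5219 = 1.5037 bits

I(X;Y) = H(X) - H(X|Y) = 1.5129 - 1.5037 = 0.0092 bits

Cross-check via I(X;Y) = H(X) + H(Y) - H(X,Y): computing H(Y) from the column sums and H(X,Y) from the 6 cells in the same way gives H(Y) = 1.0000 bits and H(X,Y) = 2.5037 bits, so
I(X;Y) = 1.5129 + 1.0000 - 2.5037 = 0.0092 bits ✓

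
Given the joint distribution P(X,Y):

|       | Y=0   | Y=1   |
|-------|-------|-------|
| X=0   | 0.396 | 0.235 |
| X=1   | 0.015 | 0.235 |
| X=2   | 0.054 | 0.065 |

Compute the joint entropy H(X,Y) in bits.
2.0858 bits

H(X,Y) = -Σ_{x,y} P(x,y) log₂ P(x,y). Per-cell terms -P(x,y)·log₂P(x,y):
  X=0: 0.5292, 0.4910
  X=1: 0.0909, 0.4910
  X=2: 0.2274, 0.2563
Sum of the 6 terms: H(X,Y) = 2.0858 bits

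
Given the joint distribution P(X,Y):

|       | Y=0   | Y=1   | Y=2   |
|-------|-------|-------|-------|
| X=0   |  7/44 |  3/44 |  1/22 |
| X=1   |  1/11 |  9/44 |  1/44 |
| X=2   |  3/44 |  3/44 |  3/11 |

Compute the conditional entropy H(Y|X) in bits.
1.2708 bits

H(Y|X) = H(X,Y) - H(X)

H(X,Y) = -Σ_{x,y} P(x,y) log₂ P(x,y). Per-cell terms -P(x,y)·log₂P(x,y):
  X=0: 0.42192, 0.26417, 0.20270
  X=1: 0.31449, 0.46831, 0.12408
  X=2: 0.26417, 0.26417, 0.51122
Sum of the 9 terms: H(X,Y) = 2.8352 bits

Marginal of X (row sums):
  P(X=0) = 7/44 + 3/44 + 1/22 = 3/11
  P(X=1) = 1/11 + 9/44 + 1/44 = 7/22
  P(X=2) = 3/44 + 3/44 + 3/11 = 9/22
H(X) = -[(3/11)·log₂(3/11) + (7/22)·log₂(7/22) + (9/22)·log₂(9/22)]
  = 0.51122 + 0.52566 + 0.52753 = 1.5644 bits

H(Y|X) = H(X,Y) - H(X) = 2.8352 - 1.5644 = 1.2708 bits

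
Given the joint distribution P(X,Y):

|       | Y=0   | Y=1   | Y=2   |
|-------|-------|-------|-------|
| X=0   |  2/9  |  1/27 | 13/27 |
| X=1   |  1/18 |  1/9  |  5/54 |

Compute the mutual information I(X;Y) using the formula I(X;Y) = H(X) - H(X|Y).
0.1390 bits

I(X;Y) = H(X) - H(X|Y)

Marginal of X (row sums):
  P(X=0) = 2/9 + 1/27 + 13/27 = 20/27
  P(X=1) = 1/18 + 1/9 + 5/54 = 7/27
H(X) = -[(20/27)·log₂(20/27) + (7/27)·log₂(7/27)]
  = 0.32071 + 0.50492 = 0.82563 bits

Marginal of Y (column sums):
  P(Y=0) = 2/9 + 1/18 = 5/18
  P(Y=1) = 1/27 + 1/9 = 4/27
  P(Y=2) = 13/27 + 5/54 = 31/54
H(X|Y) = Σ_y P(y)·H(X|Y=y):
  Y=0: P(Y=0) = 5/18, P(X|Y=0) = (4/5, 1/5) → H(X|Y=0) = 0.72193
  Y=1: P(Y=1) = 4/27, P(X|Y=1) = (1/4, 3/4) → H(X|Y=1) = 0.81128
  Y=2: P(Y=2) = 31/54, P(X|Y=2) = (26/31, 5/31) → H(X|Y=2) = 0.63739
H(X|Y) = (5/18)·0.72193 + (4/27)·0.81128 + (31/54)·0.63739 = 0.68663 bits

I(X;Y) = H(X) - H(X|Y) = 0.82563 - 0.68663 = 0.1390 bits

Cross-check via I(X;Y) = H(X) + H(Y) - H(X,Y): computing H(Y) from the column sums and H(X,Y) from the 6 cells in the same way gives H(Y) = 1.38112 bits and H(X,Y) = 2.06775 bits, so
I(X;Y) = 0.82563 + 1.38112 - 2.06775 = 0.1390 bits ✓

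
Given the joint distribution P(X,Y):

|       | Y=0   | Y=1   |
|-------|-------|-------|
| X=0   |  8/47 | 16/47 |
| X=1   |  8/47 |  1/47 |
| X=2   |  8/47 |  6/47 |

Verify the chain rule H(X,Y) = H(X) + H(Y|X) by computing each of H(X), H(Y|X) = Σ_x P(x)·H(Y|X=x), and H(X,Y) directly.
H(X) = 1.4722 bits, H(Y|X) = 0.8588 bits, H(X,Y) = 2.3310 bits

Marginal of X (row sums):
  P(X=0) = 8/47 + 16/47 = 24/47
  P(X=1) = 8/47 + 1/47 = 9/47
  P(X=2) = 8/47 + 6/47 = 14/47
H(X) = -[(24/47)·log₂(24/47) + (9/47)·log₂(9/47) + (14/47)·log₂(14/47)]
  = 0.49513 + 0.45664 + 0.52045 = 1.4722 bits

H(Y|X) = Σ_x P(x)·H(Y|X=x):
  X=0: P(X=0) = 24/47, P(Y|X=0) = (1/3, 2/3) → H(Y|X=0) = 0.91830
  X=1: P(X=1) = 9/47, P(Y|X=1) = (8/9, 1/9) → H(Y|X=1) = 0.50326
  X=2: P(X=2) = 14/47, P(Y|X=2) = (4/7, 3/7) → H(Y|X=2) = 0.98523
H(Y|X) = (24/47)·0.91830 + (9/47)·0.50326 + (14/47)·0.98523 = 0.8588 bits

H(X,Y) = -Σ_{x,y} P(x,y) log₂ P(x,y). Per-cell terms -P(x,y)·log₂P(x,y):
  X=0: 0.43482, 0.52922
  X=1: 0.43482, 0.11818
  X=2: 0.43482, 0.37910
Sum of the 6 terms: H(X,Y) = 2.3310 bits

Chain rule check:
  H(X) + H(Y|X) = 1.4722 + 0.8588 = 2.3310 bits
  H(X,Y) = 2.3310 bits
✓ Chain rule verified.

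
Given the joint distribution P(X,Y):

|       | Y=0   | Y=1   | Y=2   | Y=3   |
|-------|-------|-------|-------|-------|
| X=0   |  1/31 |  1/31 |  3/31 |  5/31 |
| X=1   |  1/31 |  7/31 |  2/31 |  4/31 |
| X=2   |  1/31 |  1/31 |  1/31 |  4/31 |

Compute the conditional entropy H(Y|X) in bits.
1.6825 bits

H(Y|X) = H(X,Y) - H(X)

H(X,Y) = -Σ_{x,y} P(x,y) log₂ P(x,y). Per-cell terms -P(x,y)·log₂P(x,y):
  X=0: 0.15981, 0.15981, 0.32605, 0.42456
  X=1: 0.15981, 0.48477, 0.25511, 0.38119
  X=2: 0.15981, 0.15981, 0.15981, 0.38119
Sum of the 12 terms: H(X,Y) = 3.2117 bits

Marginal of X (row sums):
  P(X=0) = 1/31 + 1/31 + 3/31 + 5/31 = 10/31
  P(X=1) = 1/31 + 7/31 + 2/31 + 4/31 = 14/31
  P(X=2) = 1/31 + 1/31 + 1/31 + 4/31 = 7/31
H(X) = -[(10/31)·log₂(10/31) + (14/31)·log₂(14/31) + (7/31)·log₂(7/31)]
  = 0.52654 + 0.51793 + 0.48477 = 1.5292 bits

H(Y|X) = H(X,Y) - H(X) = 3.2117 - 1.5292 = 1.6825 bits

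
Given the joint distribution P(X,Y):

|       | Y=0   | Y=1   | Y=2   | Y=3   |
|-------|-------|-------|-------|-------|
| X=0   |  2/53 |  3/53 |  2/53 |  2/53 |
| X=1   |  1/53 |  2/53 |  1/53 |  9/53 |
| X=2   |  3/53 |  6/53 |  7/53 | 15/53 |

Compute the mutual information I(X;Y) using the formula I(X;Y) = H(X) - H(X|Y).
0.0788 bits

I(X;Y) = H(X) - H(X|Y)

Marginal of X (row sums):
  P(X=0) = 2/53 + 3/53 + 2/53 + 2/53 = 9/53
  P(X=1) = 1/53 + 2/53 + 1/53 + 9/53 = 13/53
  P(X=2) = 3/53 + 6/53 + 7/53 + 15/53 = 31/53
H(X) = -[(9/53)·log₂(9/53) + (13/53)·log₂(13/53) + (31/53)·log₂(31/53)]
  = 0.434377 + 0.497307 + 0.452556 = 1.38424 bits

Marginal of Y (column sums):
  P(Y=0) = 2/53 + 1/53 + 3/53 = 6/53
  P(Y=1) = 3/53 + 2/53 + 6/53 = 11/53
  P(Y=2) = 2/53 + 1/53 + 7/53 = 10/53
  P(Y=3) = 2/53 + 9/53 + 15/53 = 26/53
H(X|Y) = Σ_y P(y)·H(X|Y=y):
  Y=0: P(Y=0) = 6/53, P(X|Y=0) = (1/3, 1/6, 1/2) → H(X|Y=0) = 1.459148
  Y=1: P(Y=1) = 11/53, P(X|Y=1) = (3/11, 2/11, 6/11) → H(X|Y=1) = 1.435371
  Y=2: P(Y=2) = 10/53, P(X|Y=2) = (1/5, 1/10, 7/10) → H(X|Y=2) = 1.156780
  Y=3: P(Y=3) = 26/53, P(X|Y=3) = (1/13, 9/26, 15/26) → H(X|Y=3) = 1.272260
H(X|Y) = (6/53)·1.459148 + (11/53)·1.435371 + (10/53)·1.156780 + (26/53)·1.272260 = 1.30548 bits

I(X;Y) = H(X) - H(X|Y) = 1.38424 - 1.30548 = 0.0788 bits

Cross-check via I(X;Y) = H(X) + H(Y) - H(X,Y): computing H(Y) from the column sums and H(X,Y) from the 12 cells in the same way gives H(Y) = 1.78463 bits and H(X,Y) = 3.09011 bits, so
I(X;Y) = 1.38424 + 1.78463 - 3.09011 = 0.0788 bits ✓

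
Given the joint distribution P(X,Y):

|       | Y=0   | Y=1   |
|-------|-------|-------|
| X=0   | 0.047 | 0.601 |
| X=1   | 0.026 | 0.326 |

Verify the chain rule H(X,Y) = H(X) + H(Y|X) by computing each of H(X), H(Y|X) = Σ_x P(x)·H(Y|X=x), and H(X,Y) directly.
H(X) = 0.9358 bits, H(Y|X) = 0.3770 bits, H(X,Y) = 1.3129 bits

Marginal of X (row sums):
  P(X=0) = 0.047 + 0.601 = 0.648
  P(X=1) = 0.026 + 0.326 = 0.352
H(X) = -[0.648·log₂(0.648) + 0.352·log₂(0.352)]
  = 0.4056 + 0.5302 = 0.9358 bits

H(Y|X) = Σ_x P(x)·H(Y|X=x):
  X=0: P(X=0) = 0.648, P(Y|X=0) = (47/648, 601/648) → H(Y|X=0) = 0.3753
  X=1: P(X=1) = 0.352, P(Y|X=1) = (13/176, 163/176) → H(Y|X=1) = 0.3802
H(Y|X) = 0.648·0.3753 + 0.352·0.3802 = 0.3770 bits

H(X,Y) = -Σ_{x,y} P(x,y) log₂ P(x,y). Per-cell terms -P(x,y)·log₂P(x,y):
  X=0: 0.2073, 0.4415
  X=1: 0.1369, 0.5272
Sum of the 4 terms: H(X,Y) = 1.3129 bits

Chain rule check:
  H(X) + H(Y|X) = 0.9358 + 0.3770 = 1.3128 bits
  H(X,Y) = 1.3129 bits
✓ Chain rule verified (Δ = 0.0001 is 4-dp rounding noise: each of the three values was rounded independently).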